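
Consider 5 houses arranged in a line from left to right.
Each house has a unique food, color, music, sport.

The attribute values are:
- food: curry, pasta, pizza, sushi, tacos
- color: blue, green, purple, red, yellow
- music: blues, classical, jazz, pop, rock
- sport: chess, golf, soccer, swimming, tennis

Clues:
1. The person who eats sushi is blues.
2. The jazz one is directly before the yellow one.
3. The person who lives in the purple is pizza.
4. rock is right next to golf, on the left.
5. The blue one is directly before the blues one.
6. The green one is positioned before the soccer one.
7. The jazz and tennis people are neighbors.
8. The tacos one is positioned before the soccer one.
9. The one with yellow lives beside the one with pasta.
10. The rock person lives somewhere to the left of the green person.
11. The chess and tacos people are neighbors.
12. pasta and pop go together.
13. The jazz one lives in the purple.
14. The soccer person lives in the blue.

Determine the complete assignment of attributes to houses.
Solution:

House | Food | Color | Music | Sport
------------------------------------
  1   | pizza | purple | jazz | chess
  2   | tacos | yellow | rock | tennis
  3   | pasta | green | pop | golf
  4   | curry | blue | classical | soccer
  5   | sushi | red | blues | swimming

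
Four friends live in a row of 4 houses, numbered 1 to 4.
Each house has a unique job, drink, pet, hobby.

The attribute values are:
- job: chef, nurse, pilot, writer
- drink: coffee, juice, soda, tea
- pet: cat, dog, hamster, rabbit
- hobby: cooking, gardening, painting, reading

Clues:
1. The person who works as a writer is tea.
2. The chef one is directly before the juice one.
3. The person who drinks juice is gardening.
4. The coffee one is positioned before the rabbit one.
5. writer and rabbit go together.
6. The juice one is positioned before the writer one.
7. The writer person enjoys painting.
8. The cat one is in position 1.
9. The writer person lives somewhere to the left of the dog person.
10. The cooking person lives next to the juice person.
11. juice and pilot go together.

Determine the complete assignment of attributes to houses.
Solution:

House | Job | Drink | Pet | Hobby
---------------------------------
  1   | chef | coffee | cat | cooking
  2   | pilot | juice | hamster | gardening
  3   | writer | tea | rabbit | painting
  4   | nurse | soda | dog | reading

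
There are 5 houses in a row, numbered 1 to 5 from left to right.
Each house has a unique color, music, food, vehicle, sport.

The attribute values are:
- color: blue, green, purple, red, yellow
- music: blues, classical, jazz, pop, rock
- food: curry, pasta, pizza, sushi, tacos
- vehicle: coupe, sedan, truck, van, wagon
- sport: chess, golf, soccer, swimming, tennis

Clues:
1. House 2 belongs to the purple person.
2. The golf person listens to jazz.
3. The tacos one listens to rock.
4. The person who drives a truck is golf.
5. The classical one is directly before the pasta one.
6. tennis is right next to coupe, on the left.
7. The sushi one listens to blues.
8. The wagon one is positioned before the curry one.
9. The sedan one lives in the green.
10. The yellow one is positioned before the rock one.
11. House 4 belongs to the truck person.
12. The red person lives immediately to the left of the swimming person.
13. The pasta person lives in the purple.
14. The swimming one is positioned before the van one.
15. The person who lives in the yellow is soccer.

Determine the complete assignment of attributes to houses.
Solution:

House | Color | Music | Food | Vehicle | Sport
----------------------------------------------
  1   | red | classical | pizza | wagon | tennis
  2   | purple | pop | pasta | coupe | swimming
  3   | yellow | blues | sushi | van | soccer
  4   | blue | jazz | curry | truck | golf
  5   | green | rock | tacos | sedan | chess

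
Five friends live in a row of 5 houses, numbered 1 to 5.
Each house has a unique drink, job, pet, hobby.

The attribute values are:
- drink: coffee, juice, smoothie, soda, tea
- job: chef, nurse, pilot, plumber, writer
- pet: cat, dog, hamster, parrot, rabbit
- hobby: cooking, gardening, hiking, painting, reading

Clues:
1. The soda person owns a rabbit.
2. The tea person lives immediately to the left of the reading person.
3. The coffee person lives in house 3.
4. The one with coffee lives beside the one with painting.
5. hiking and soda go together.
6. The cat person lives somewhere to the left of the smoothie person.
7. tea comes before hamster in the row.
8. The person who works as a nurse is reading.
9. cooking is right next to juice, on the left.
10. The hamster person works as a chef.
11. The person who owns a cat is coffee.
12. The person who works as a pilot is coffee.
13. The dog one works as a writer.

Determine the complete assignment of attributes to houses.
Solution:

House | Drink | Job | Pet | Hobby
---------------------------------
  1   | tea | writer | dog | cooking
  2   | juice | nurse | parrot | reading
  3   | coffee | pilot | cat | gardening
  4   | smoothie | chef | hamster | painting
  5   | soda | plumber | rabbit | hiking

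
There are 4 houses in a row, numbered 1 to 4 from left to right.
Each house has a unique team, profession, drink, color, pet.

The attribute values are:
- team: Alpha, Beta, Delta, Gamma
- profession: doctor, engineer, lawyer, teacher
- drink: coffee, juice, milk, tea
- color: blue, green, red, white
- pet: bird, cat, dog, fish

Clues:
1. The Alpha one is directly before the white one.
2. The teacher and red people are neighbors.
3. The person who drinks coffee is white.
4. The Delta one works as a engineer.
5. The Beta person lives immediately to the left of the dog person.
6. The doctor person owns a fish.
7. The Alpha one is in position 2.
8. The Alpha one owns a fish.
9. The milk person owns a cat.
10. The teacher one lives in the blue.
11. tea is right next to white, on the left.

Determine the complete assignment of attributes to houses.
Solution:

House | Team | Profession | Drink | Color | Pet
-----------------------------------------------
  1   | Gamma | teacher | milk | blue | cat
  2   | Alpha | doctor | tea | red | fish
  3   | Beta | lawyer | coffee | white | bird
  4   | Delta | engineer | juice | green | dog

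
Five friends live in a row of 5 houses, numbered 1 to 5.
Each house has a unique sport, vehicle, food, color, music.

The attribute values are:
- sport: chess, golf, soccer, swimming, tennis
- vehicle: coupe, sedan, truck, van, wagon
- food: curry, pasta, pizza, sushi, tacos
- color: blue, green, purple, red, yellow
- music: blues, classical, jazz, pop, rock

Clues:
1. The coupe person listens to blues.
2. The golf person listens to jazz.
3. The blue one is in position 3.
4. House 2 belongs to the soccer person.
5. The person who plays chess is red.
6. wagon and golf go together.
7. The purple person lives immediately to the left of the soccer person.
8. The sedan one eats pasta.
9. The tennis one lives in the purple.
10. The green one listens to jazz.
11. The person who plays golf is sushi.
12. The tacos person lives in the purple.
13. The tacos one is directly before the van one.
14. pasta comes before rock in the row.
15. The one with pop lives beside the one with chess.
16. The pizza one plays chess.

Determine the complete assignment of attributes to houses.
Solution:

House | Sport | Vehicle | Food | Color | Music
----------------------------------------------
  1   | tennis | coupe | tacos | purple | blues
  2   | soccer | van | curry | yellow | classical
  3   | swimming | sedan | pasta | blue | pop
  4   | chess | truck | pizza | red | rock
  5   | golf | wagon | sushi | green | jazz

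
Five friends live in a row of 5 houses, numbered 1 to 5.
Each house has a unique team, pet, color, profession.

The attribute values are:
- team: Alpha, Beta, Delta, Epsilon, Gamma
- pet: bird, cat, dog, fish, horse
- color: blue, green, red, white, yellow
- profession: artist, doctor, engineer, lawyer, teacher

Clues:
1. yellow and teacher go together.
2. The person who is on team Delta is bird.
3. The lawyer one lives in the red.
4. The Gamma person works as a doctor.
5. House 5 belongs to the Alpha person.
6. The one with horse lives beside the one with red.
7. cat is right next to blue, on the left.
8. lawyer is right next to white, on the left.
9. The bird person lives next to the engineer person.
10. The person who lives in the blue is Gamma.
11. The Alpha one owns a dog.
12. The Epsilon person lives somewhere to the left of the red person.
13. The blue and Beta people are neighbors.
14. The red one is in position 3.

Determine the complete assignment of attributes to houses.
Solution:

House | Team | Pet | Color | Profession
---------------------------------------
  1   | Epsilon | cat | yellow | teacher
  2   | Gamma | horse | blue | doctor
  3   | Beta | fish | red | lawyer
  4   | Delta | bird | white | artist
  5   | Alpha | dog | green | engineer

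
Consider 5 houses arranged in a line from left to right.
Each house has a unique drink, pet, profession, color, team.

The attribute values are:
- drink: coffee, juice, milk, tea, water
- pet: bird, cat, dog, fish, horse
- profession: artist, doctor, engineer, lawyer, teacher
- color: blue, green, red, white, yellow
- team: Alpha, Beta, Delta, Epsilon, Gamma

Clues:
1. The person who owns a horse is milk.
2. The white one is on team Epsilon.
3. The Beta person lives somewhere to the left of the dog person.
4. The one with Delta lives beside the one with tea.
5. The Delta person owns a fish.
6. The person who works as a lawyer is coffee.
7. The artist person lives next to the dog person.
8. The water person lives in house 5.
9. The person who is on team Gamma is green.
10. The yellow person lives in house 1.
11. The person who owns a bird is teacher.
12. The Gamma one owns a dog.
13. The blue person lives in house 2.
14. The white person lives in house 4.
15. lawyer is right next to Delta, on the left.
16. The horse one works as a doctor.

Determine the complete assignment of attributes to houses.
Solution:

House | Drink | Pet | Profession | Color | Team
-----------------------------------------------
  1   | coffee | cat | lawyer | yellow | Beta
  2   | juice | fish | artist | blue | Delta
  3   | tea | dog | engineer | green | Gamma
  4   | milk | horse | doctor | white | Epsilon
  5   | water | bird | teacher | red | Alpha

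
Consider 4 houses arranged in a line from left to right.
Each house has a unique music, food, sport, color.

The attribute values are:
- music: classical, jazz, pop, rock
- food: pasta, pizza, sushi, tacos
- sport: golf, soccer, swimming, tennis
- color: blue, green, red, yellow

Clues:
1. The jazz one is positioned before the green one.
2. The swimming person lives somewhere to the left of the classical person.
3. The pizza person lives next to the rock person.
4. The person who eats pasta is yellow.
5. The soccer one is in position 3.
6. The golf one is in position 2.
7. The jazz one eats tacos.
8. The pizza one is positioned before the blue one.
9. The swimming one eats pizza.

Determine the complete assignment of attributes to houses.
Solution:

House | Music | Food | Sport | Color
------------------------------------
  1   | pop | pizza | swimming | red
  2   | rock | pasta | golf | yellow
  3   | jazz | tacos | soccer | blue
  4   | classical | sushi | tennis | green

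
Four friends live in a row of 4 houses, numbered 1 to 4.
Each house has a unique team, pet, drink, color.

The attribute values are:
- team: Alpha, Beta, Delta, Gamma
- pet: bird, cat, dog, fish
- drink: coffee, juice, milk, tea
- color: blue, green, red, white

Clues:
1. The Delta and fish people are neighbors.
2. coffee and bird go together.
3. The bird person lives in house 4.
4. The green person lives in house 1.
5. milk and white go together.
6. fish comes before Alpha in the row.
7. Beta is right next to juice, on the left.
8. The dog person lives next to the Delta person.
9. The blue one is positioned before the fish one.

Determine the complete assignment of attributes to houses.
Solution:

House | Team | Pet | Drink | Color
----------------------------------
  1   | Beta | dog | tea | green
  2   | Delta | cat | juice | blue
  3   | Gamma | fish | milk | white
  4   | Alpha | bird | coffee | red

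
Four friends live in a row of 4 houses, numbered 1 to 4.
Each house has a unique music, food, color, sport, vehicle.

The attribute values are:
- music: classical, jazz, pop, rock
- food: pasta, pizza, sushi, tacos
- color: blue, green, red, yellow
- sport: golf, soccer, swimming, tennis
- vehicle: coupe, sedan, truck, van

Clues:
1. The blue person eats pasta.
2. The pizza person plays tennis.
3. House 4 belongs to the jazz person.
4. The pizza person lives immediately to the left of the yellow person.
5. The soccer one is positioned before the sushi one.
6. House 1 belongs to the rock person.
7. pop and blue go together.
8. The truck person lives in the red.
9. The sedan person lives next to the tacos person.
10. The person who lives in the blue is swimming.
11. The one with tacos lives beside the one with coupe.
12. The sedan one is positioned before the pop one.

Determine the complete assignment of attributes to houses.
Solution:

House | Music | Food | Color | Sport | Vehicle
----------------------------------------------
  1   | rock | pizza | green | tennis | sedan
  2   | classical | tacos | yellow | soccer | van
  3   | pop | pasta | blue | swimming | coupe
  4   | jazz | sushi | red | golf | truck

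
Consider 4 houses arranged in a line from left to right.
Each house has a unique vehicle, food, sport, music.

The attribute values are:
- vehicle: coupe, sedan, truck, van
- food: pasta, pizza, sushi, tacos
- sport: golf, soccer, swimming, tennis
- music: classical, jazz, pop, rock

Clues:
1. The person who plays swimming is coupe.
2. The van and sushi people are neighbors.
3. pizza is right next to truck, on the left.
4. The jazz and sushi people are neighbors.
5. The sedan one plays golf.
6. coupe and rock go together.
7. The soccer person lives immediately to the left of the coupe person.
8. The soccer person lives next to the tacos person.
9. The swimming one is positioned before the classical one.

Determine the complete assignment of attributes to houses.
Solution:

House | Vehicle | Food | Sport | Music
--------------------------------------
  1   | van | pizza | tennis | jazz
  2   | truck | sushi | soccer | pop
  3   | coupe | tacos | swimming | rock
  4   | sedan | pasta | golf | classical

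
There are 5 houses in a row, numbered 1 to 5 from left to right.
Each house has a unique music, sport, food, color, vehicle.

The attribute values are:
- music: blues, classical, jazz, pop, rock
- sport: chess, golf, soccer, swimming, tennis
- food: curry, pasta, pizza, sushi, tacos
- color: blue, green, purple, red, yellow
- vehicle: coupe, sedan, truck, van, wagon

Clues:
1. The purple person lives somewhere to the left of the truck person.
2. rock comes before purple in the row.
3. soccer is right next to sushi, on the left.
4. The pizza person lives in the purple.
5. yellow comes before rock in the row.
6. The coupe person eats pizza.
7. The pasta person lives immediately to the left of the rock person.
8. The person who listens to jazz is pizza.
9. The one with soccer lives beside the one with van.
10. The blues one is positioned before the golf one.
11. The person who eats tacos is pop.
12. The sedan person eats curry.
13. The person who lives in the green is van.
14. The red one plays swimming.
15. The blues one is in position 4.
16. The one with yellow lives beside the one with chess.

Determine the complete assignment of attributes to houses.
Solution:

House | Music | Sport | Food | Color | Vehicle
----------------------------------------------
  1   | classical | soccer | pasta | yellow | wagon
  2   | rock | chess | sushi | green | van
  3   | jazz | tennis | pizza | purple | coupe
  4   | blues | swimming | curry | red | sedan
  5   | pop | golf | tacos | blue | truck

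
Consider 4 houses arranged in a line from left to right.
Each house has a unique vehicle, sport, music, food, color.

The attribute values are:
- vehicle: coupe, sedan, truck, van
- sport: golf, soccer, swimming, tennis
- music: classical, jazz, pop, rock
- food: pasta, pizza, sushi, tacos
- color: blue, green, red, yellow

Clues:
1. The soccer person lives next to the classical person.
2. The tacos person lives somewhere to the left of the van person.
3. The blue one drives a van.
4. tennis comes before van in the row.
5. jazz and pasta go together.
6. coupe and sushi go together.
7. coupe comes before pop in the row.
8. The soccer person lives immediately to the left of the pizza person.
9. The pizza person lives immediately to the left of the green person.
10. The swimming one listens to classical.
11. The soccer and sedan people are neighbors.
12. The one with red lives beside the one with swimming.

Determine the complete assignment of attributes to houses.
Solution:

House | Vehicle | Sport | Music | Food | Color
----------------------------------------------
  1   | coupe | soccer | rock | sushi | red
  2   | sedan | swimming | classical | pizza | yellow
  3   | truck | tennis | pop | tacos | green
  4   | van | golf | jazz | pasta | blue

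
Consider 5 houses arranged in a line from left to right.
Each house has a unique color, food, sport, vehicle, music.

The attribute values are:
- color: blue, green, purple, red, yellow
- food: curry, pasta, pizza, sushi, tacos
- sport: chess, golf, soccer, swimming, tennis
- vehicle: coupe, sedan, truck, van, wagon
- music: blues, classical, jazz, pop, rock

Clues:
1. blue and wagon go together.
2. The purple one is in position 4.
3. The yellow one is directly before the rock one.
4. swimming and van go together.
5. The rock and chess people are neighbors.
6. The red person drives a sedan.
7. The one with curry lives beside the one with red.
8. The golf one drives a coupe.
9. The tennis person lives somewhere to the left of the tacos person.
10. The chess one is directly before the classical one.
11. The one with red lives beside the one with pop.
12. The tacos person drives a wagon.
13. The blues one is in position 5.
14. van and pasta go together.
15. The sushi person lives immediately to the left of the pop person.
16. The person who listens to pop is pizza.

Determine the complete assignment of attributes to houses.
Solution:

House | Color | Food | Sport | Vehicle | Music
----------------------------------------------
  1   | yellow | curry | golf | coupe | jazz
  2   | red | sushi | tennis | sedan | rock
  3   | green | pizza | chess | truck | pop
  4   | purple | pasta | swimming | van | classical
  5   | blue | tacos | soccer | wagon | blues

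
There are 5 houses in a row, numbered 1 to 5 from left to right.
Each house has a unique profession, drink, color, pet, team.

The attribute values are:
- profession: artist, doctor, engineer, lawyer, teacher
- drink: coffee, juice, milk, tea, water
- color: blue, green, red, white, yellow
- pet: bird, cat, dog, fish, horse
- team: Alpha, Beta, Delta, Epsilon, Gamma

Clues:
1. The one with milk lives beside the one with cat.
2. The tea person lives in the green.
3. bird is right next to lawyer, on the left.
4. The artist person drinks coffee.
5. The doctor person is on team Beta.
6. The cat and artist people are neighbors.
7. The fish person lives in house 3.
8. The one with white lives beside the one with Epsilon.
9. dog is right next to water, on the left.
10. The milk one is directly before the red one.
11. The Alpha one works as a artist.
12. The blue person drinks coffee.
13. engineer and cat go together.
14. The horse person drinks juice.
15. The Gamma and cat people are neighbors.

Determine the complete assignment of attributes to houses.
Solution:

House | Profession | Drink | Color | Pet | Team
-----------------------------------------------
  1   | teacher | milk | white | dog | Gamma
  2   | engineer | water | red | cat | Epsilon
  3   | artist | coffee | blue | fish | Alpha
  4   | doctor | tea | green | bird | Beta
  5   | lawyer | juice | yellow | horse | Delta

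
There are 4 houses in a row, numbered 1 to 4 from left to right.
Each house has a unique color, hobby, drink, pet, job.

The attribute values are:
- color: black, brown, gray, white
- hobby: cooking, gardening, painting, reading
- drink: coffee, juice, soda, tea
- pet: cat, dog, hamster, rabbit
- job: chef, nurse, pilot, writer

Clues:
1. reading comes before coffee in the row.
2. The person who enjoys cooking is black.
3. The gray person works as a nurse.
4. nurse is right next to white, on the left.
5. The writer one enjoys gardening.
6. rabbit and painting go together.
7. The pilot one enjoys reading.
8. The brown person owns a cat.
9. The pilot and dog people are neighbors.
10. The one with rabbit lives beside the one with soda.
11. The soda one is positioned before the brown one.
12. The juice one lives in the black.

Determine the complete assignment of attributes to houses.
Solution:

House | Color | Hobby | Drink | Pet | Job
-----------------------------------------
  1   | gray | painting | tea | rabbit | nurse
  2   | white | reading | soda | hamster | pilot
  3   | black | cooking | juice | dog | chef
  4   | brown | gardening | coffee | cat | writer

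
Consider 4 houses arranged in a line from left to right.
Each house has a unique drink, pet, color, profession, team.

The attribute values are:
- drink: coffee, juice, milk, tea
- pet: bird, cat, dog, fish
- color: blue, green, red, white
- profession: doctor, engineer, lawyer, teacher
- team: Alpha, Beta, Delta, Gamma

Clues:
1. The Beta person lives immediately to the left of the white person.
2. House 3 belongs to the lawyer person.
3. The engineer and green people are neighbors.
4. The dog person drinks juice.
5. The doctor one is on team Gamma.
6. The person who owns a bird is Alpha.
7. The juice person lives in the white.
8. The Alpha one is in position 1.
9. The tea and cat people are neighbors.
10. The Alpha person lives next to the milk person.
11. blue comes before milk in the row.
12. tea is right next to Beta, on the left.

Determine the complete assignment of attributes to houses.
Solution:

House | Drink | Pet | Color | Profession | Team
-----------------------------------------------
  1   | tea | bird | blue | engineer | Alpha
  2   | milk | cat | green | teacher | Beta
  3   | juice | dog | white | lawyer | Delta
  4   | coffee | fish | red | doctor | Gamma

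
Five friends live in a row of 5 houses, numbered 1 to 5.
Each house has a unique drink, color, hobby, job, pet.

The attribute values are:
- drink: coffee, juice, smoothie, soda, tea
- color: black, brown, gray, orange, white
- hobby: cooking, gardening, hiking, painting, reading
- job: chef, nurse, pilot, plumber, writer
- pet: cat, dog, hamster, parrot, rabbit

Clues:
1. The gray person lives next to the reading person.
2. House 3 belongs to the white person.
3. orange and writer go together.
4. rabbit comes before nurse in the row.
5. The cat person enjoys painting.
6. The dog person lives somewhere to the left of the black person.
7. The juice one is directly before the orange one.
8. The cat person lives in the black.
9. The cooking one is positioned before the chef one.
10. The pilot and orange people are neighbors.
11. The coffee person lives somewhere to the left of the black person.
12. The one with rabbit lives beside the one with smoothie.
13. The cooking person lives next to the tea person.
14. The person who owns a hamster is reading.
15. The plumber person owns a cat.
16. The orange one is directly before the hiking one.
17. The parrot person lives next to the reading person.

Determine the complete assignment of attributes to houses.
Solution:

House | Drink | Color | Hobby | Job | Pet
-----------------------------------------
  1   | juice | gray | cooking | pilot | parrot
  2   | tea | orange | reading | writer | hamster
  3   | coffee | white | hiking | chef | rabbit
  4   | smoothie | brown | gardening | nurse | dog
  5   | soda | black | painting | plumber | cat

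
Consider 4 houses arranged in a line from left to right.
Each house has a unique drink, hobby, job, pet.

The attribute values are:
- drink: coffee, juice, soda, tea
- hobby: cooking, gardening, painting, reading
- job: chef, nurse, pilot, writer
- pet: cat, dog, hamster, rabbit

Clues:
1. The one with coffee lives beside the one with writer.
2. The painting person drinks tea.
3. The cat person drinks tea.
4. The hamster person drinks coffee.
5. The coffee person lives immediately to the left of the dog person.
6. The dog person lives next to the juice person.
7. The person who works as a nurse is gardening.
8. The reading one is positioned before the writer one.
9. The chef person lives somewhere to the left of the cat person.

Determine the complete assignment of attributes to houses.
Solution:

House | Drink | Hobby | Job | Pet
---------------------------------
  1   | coffee | reading | chef | hamster
  2   | soda | cooking | writer | dog
  3   | juice | gardening | nurse | rabbit
  4   | tea | painting | pilot | cat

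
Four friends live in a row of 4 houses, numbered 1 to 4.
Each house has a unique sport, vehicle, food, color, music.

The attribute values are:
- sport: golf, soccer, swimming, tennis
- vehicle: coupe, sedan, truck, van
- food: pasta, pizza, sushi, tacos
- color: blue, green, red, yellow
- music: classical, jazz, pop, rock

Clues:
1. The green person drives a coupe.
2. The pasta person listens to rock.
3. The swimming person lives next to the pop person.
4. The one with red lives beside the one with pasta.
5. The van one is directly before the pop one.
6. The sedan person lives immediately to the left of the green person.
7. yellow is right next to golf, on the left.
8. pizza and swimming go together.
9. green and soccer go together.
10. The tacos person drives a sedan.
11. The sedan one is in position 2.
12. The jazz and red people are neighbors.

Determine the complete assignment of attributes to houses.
Solution:

House | Sport | Vehicle | Food | Color | Music
----------------------------------------------
  1   | swimming | van | pizza | yellow | jazz
  2   | golf | sedan | tacos | red | pop
  3   | soccer | coupe | pasta | green | rock
  4   | tennis | truck | sushi | blue | classical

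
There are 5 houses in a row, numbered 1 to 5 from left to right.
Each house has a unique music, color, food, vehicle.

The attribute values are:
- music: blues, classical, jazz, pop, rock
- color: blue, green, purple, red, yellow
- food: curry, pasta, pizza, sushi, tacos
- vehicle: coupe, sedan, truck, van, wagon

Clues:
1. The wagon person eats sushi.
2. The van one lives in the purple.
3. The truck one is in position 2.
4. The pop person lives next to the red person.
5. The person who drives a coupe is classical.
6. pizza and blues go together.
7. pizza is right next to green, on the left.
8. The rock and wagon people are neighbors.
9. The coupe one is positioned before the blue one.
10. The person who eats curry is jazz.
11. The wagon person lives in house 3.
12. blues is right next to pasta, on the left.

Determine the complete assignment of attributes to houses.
Solution:

House | Music | Color | Food | Vehicle
--------------------------------------
  1   | blues | purple | pizza | van
  2   | rock | green | pasta | truck
  3   | pop | yellow | sushi | wagon
  4   | classical | red | tacos | coupe
  5   | jazz | blue | curry | sedan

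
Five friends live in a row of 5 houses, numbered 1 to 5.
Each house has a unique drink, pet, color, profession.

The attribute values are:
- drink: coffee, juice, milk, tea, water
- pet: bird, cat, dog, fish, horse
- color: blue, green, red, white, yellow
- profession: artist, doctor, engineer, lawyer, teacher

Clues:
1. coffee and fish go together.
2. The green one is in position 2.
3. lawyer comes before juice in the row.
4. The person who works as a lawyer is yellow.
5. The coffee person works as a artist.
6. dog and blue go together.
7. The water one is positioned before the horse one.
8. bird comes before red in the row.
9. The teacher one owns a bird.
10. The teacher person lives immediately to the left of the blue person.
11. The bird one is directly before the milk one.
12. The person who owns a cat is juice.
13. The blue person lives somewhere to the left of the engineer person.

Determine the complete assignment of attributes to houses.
Solution:

House | Drink | Pet | Color | Profession
----------------------------------------
  1   | coffee | fish | white | artist
  2   | water | bird | green | teacher
  3   | milk | dog | blue | doctor
  4   | tea | horse | yellow | lawyer
  5   | juice | cat | red | engineer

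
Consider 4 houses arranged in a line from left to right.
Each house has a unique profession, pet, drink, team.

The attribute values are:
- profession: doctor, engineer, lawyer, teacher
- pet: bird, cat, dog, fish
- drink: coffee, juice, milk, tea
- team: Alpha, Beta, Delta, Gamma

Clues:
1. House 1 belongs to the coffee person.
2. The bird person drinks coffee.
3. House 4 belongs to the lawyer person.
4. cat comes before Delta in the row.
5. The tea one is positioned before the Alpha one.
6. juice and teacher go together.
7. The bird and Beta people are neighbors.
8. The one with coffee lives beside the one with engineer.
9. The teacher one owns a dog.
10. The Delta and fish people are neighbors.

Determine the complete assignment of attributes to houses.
Solution:

House | Profession | Pet | Drink | Team
---------------------------------------
  1   | doctor | bird | coffee | Gamma
  2   | engineer | cat | tea | Beta
  3   | teacher | dog | juice | Delta
  4   | lawyer | fish | milk | Alpha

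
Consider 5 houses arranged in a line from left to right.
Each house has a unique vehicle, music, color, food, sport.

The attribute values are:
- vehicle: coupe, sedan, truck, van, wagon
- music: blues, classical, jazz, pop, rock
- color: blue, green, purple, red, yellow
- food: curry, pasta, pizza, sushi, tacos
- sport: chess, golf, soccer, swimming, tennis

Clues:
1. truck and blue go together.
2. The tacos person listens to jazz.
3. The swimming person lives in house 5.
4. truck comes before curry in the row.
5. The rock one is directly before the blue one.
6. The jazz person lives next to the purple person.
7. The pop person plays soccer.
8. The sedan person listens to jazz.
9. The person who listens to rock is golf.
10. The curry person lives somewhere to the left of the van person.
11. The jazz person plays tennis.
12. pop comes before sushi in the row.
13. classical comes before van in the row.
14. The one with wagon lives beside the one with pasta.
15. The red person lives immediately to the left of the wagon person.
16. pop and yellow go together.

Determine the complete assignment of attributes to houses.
Solution:

House | Vehicle | Music | Color | Food | Sport
----------------------------------------------
  1   | sedan | jazz | red | tacos | tennis
  2   | wagon | rock | purple | pizza | golf
  3   | truck | classical | blue | pasta | chess
  4   | coupe | pop | yellow | curry | soccer
  5   | van | blues | green | sushi | swimming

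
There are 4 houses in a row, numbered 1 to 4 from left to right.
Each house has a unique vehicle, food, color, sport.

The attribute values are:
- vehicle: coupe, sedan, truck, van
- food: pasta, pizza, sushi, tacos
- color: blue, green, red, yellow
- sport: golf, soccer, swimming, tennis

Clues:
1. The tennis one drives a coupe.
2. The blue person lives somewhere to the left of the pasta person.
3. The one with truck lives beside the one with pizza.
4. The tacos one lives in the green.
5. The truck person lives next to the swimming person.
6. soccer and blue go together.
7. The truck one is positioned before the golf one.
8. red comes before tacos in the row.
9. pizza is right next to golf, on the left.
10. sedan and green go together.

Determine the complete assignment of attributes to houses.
Solution:

House | Vehicle | Food | Color | Sport
--------------------------------------
  1   | truck | sushi | blue | soccer
  2   | van | pizza | red | swimming
  3   | sedan | tacos | green | golf
  4   | coupe | pasta | yellow | tennis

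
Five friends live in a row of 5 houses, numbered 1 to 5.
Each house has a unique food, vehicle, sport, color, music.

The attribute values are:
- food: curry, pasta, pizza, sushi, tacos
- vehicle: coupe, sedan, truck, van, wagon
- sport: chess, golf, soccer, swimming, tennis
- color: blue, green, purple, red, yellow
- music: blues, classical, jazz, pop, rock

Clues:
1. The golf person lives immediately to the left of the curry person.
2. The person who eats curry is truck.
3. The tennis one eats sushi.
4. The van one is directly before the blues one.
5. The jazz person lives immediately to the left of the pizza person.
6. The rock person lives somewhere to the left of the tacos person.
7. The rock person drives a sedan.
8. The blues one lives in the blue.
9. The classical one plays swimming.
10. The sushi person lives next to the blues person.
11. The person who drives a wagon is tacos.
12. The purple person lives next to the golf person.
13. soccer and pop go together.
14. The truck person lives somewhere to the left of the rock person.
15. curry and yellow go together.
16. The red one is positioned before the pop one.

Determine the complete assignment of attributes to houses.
Solution:

House | Food | Vehicle | Sport | Color | Music
----------------------------------------------
  1   | sushi | van | tennis | purple | jazz
  2   | pizza | coupe | golf | blue | blues
  3   | curry | truck | swimming | yellow | classical
  4   | pasta | sedan | chess | red | rock
  5   | tacos | wagon | soccer | green | pop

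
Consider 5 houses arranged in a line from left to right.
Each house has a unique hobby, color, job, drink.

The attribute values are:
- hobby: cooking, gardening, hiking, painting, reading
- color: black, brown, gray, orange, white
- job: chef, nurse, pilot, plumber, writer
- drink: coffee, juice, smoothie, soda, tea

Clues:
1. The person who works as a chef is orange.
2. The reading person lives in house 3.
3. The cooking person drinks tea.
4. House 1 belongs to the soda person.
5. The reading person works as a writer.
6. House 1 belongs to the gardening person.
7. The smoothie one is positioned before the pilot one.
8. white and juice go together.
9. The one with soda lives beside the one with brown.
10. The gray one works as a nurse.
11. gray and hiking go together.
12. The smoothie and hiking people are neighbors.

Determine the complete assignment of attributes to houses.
Solution:

House | Hobby | Color | Job | Drink
-----------------------------------
  1   | gardening | orange | chef | soda
  2   | cooking | brown | plumber | tea
  3   | reading | black | writer | smoothie
  4   | hiking | gray | nurse | coffee
  5   | painting | white | pilot | juice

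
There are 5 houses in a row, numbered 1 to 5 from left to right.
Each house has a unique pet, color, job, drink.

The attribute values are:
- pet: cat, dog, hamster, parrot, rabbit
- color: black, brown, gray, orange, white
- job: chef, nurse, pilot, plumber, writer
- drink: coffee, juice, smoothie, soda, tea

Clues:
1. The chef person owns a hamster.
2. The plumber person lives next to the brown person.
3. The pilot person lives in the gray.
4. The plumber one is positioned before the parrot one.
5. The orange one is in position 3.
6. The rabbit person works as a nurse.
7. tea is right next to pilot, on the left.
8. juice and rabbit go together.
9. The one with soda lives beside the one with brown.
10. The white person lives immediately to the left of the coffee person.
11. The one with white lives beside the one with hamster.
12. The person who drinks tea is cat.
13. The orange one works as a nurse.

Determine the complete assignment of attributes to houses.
Solution:

House | Pet | Color | Job | Drink
---------------------------------
  1   | dog | white | plumber | soda
  2   | hamster | brown | chef | coffee
  3   | rabbit | orange | nurse | juice
  4   | cat | black | writer | tea
  5   | parrot | gray | pilot | smoothie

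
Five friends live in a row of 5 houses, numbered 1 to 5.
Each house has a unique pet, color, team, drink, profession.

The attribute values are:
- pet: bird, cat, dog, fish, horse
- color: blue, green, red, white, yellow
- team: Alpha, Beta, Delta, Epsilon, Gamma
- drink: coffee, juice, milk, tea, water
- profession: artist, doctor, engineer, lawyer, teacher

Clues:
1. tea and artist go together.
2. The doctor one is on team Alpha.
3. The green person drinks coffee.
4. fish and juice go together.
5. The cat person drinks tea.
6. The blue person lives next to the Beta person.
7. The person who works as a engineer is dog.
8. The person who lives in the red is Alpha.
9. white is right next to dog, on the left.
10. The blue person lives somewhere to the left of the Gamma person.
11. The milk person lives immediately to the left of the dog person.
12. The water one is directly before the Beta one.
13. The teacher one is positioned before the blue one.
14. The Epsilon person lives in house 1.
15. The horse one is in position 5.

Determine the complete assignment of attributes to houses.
Solution:

House | Pet | Color | Team | Drink | Profession
-----------------------------------------------
  1   | bird | white | Epsilon | milk | teacher
  2   | dog | blue | Delta | water | engineer
  3   | cat | yellow | Beta | tea | artist
  4   | fish | red | Alpha | juice | doctor
  5   | horse | green | Gamma | coffee | lawyer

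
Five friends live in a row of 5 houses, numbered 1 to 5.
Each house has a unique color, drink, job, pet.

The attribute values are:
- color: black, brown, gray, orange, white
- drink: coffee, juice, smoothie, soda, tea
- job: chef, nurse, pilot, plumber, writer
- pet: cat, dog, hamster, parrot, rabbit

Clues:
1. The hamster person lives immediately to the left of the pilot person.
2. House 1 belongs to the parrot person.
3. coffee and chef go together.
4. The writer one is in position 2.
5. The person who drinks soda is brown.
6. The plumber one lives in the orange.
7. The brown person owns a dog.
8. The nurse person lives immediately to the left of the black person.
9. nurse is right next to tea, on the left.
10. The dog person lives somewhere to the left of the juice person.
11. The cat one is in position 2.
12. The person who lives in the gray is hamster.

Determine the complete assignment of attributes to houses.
Solution:

House | Color | Drink | Job | Pet
---------------------------------
  1   | white | smoothie | nurse | parrot
  2   | black | tea | writer | cat
  3   | gray | coffee | chef | hamster
  4   | brown | soda | pilot | dog
  5   | orange | juice | plumber | rabbit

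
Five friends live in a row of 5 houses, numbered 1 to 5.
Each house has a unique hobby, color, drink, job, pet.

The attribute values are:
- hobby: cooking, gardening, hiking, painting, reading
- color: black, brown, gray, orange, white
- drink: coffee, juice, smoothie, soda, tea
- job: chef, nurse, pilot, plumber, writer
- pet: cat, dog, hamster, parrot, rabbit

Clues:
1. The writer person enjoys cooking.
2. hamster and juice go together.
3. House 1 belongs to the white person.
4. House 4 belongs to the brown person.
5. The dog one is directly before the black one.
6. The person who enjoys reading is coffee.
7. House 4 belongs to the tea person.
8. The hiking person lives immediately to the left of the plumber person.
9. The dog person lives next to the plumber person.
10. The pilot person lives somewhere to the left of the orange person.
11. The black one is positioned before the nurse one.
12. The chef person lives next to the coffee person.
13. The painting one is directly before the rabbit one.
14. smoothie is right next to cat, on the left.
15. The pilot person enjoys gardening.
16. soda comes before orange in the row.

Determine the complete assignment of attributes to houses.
Solution:

House | Hobby | Color | Drink | Job | Pet
-----------------------------------------
  1   | hiking | white | smoothie | chef | dog
  2   | reading | black | coffee | plumber | cat
  3   | painting | gray | soda | nurse | parrot
  4   | gardening | brown | tea | pilot | rabbit
  5   | cooking | orange | juice | writer | hamster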